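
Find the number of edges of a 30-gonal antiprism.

120

An antiprism on an n-gon has two n-gon caps and 2n triangles: V = 2·30 = 60, E = 4·30 = 120, F = 2·30 + 2 = 62.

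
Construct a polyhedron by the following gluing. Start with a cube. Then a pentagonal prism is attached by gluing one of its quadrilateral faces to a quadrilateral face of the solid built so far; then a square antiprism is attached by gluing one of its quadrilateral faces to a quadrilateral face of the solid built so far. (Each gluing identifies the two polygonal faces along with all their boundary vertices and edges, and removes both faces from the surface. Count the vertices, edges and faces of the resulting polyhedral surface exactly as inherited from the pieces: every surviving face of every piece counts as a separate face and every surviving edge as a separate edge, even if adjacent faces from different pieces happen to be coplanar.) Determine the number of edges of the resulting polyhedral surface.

35

A cube: V=8, E=12, F=6.
Attach a pentagonal prism (V=10, E=15, F=7) along a 4-gon: merge 4 vertices and 4 edges, delete both glued faces → V=14, E=23, F=11.
Attach a square antiprism (V=8, E=16, F=10) along a 4-gon: merge 4 vertices and 4 edges, delete both glued faces → V=18, E=35, F=19.
Check: V − E + F = 18 − 35 + 19 = 2.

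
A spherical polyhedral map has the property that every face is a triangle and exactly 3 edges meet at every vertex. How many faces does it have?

Each face has 3 edges and each edge borders two faces, so 2E = 3F.
Each vertex has degree 3, so 3V = 2E and hence V = 3F/3.
Euler: V − E + F = 2 ⇒ (3F/3) − (3F/2) + F = 2.
Multiply by 6: (6 − 9 + 6)F = 12, i.e. 3F = 12.
So F = 4, E = 3·4/2 = 6, V = 3·4/3 = 4.

4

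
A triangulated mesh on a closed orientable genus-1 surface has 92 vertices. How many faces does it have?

χ = 2 − 2·1 = 0, and every face is a triangle so 3F = 2E.
V − E + F = 0 with E = 3F/2 gives 92 − (3/2 − 1)·F = 0, so F = 184 and E = 276.

184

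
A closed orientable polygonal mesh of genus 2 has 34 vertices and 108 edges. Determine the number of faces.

72

For a closed orientable surface of genus 2, χ = 2 − 2·2 = -2.
F = -2 − V + E = -2 − 34 + 108 = 72.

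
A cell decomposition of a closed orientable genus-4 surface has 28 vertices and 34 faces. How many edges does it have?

For a closed orientable surface of genus 4, χ = 2 − 2·4 = -6.
E = V + F − (-6) = 28 + 34 − (-6) = 68.

68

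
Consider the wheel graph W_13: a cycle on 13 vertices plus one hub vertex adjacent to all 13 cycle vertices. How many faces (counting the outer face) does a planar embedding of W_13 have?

W_13 has V = 13 + 1 = 14 vertices and E = 2·13 = 26 edges.
By Euler's formula F = 2 − V + E = 2 − 14 + 26 = 14.

14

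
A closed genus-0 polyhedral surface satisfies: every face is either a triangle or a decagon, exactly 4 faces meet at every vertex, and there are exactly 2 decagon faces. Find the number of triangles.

Let x be the number of triangles; then F = 2 + x.
Edge–face incidences: 2E = 10·2 + 3·x = 20 + 3x.
Every vertex has degree 4, so 4V = 2E.
Euler: V − E + F = 2 ⇒ (2E)/4 − E + (2 + x) = 2.
Multiply by 8: 2·(2E) − 4·(2E) + 8·(2 + x) = 16, i.e. 16 + 8x − 2·(20 + 3x) = 16.
Collecting terms: 2x − 24 = 16, so 2x = 40, so x = 20.
Then 2E = 20 + 3·20 = 80, so E = 40, V = 2E/4 = 20, F = 2 + 20 = 22.

20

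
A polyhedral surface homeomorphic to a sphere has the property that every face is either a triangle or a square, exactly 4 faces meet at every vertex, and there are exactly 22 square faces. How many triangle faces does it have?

8

Let x be the number of triangles; then F = 22 + x.
Edge–face incidences: 2E = 4·22 + 3·x = 88 + 3x.
Every vertex has degree 4, so 4V = 2E.
Euler: V − E + F = 2 ⇒ (2E)/4 − E + (22 + x) = 2.
Multiply by 8: 2·(2E) − 4·(2E) + 8·(22 + x) = 16, i.e. 176 + 8x − 2·(88 + 3x) = 16.
Collecting terms: 2x = 16, so x = 8.
Then 2E = 88 + 3·8 = 112, so E = 56, V = 2E/4 = 28, F = 22 + 8 = 30.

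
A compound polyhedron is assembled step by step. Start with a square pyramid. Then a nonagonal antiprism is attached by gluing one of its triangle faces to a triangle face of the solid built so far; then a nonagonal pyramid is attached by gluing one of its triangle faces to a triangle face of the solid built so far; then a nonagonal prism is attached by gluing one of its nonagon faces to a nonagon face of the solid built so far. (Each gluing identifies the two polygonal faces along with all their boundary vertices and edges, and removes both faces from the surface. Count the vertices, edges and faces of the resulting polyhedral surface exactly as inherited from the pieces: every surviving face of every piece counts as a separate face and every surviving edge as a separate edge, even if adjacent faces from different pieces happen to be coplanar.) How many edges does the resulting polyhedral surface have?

A square pyramid: V=5, E=8, F=5.
Attach a nonagonal antiprism (V=18, E=36, F=20) along a 3-gon: merge 3 vertices and 3 edges, delete both glued faces → V=20, E=41, F=23.
Attach a nonagonal pyramid (V=10, E=18, F=10) along a 3-gon: merge 3 vertices and 3 edges, delete both glued faces → V=27, E=56, F=31.
Attach a nonagonal prism (V=18, E=27, F=11) along a 9-gon: merge 9 vertices and 9 edges, delete both glued faces → V=36, E=74, F=40.
Check: V − E + F = 36 − 74 + 40 = 2.

74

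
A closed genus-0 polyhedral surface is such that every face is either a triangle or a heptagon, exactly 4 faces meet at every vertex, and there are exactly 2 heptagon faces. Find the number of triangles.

Let x be the number of triangles; then F = 2 + x.
Edge–face incidences: 2E = 7·2 + 3·x = 14 + 3x.
Every vertex has degree 4, so 4V = 2E.
Euler: V − E + F = 2 ⇒ (2E)/4 − E + (2 + x) = 2.
Multiply by 8: 2·(2E) − 4·(2E) + 8·(2 + x) = 16, i.e. 16 + 8x − 2·(14 + 3x) = 16.
Collecting terms: 2x − 12 = 16, so 2x = 28, so x = 14.
Then 2E = 14 + 3·14 = 56, so E = 28, V = 2E/4 = 14, F = 2 + 14 = 16.

14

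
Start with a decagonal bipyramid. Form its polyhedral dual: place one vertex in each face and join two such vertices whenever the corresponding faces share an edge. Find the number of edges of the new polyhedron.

The base solid has V = 12, E = 30, F = 20.
The dual swaps V and F and preserves E: V′ = F = 20, E′ = E = 30, F′ = V = 12.

30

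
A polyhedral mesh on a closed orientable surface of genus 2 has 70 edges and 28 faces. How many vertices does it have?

For a closed orientable surface of genus 2, χ = 2 − 2·2 = -2.
V = -2 + E − F = -2 + 70 − 28 = 40.

40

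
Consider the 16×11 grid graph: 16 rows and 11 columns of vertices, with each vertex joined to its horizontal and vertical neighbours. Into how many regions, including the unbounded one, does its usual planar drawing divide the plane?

The grid has V = 16·11 = 176 vertices and E = 16·10 + 11·15 = 325 edges.
F = 2 − V + E = 2 − 176 + 325 = 151.

151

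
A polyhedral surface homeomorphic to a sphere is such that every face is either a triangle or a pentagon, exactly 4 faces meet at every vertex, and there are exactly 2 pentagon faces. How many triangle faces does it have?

Let x be the number of triangles; then F = 2 + x.
Edge–face incidences: 2E = 5·2 + 3·x = 10 + 3x.
Every vertex has degree 4, so 4V = 2E.
Euler: V − E + F = 2 ⇒ (2E)/4 − E + (2 + x) = 2.
Multiply by 8: 2·(2E) − 4·(2E) + 8·(2 + x) = 16, i.e. 16 + 8x − 2·(10 + 3x) = 16.
Collecting terms: 2x − 4 = 16, so 2x = 20, so x = 10.
Then 2E = 10 + 3·10 = 40, so E = 20, V = 2E/4 = 10, F = 2 + 10 = 12.

10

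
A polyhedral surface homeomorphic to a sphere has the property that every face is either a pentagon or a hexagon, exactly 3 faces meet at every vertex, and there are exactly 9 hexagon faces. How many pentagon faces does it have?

12

Let x be the number of pentagons; then F = 9 + x.
Edge–face incidences: 2E = 6·9 + 5·x = 54 + 5x.
Every vertex has degree 3, so 3V = 2E.
Euler: V − E + F = 2 ⇒ (2E)/3 − E + (9 + x) = 2.
Multiply by 6: 2·(2E) − 3·(2E) + 6·(9 + x) = 12, i.e. 54 + 6x − (54 + 5x) = 12.
Collecting terms: x = 12.
Then 2E = 54 + 5·12 = 114, so E = 57, V = 2E/3 = 38, F = 9 + 12 = 21.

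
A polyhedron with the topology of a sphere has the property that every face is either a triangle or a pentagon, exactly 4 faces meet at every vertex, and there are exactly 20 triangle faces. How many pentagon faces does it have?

12

Let x be the number of pentagons; then F = 20 + x.
Edge–face incidences: 2E = 3·20 + 5·x = 60 + 5x.
Every vertex has degree 4, so 4V = 2E.
Euler: V − E + F = 2 ⇒ (2E)/4 − E + (20 + x) = 2.
Multiply by 8: 2·(2E) − 4·(2E) + 8·(20 + x) = 16, i.e. 160 + 8x − 2·(60 + 5x) = 16.
Collecting terms: −2x + 40 = 16, so −2x = −24, so x = 12.
Then 2E = 60 + 5·12 = 120, so E = 60, V = 2E/4 = 30, F = 20 + 12 = 32.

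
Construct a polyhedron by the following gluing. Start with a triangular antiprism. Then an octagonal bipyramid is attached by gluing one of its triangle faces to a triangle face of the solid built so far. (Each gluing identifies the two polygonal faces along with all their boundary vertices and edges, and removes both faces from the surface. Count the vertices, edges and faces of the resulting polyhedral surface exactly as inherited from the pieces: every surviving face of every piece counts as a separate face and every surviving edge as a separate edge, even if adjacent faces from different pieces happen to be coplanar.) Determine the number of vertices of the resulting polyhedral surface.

13

A triangular antiprism: V=6, E=12, F=8.
Attach an octagonal bipyramid (V=10, E=24, F=16) along a 3-gon: merge 3 vertices and 3 edges, delete both glued faces → V=13, E=33, F=22.
Check: V − E + F = 13 − 33 + 22 = 2.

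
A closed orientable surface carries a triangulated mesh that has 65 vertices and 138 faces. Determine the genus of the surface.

3

Every face is a triangle, so 2E = 3·138 = 414, giving E = 207.
χ = V − E + F = 65 − 207 + 138 = -4.
For a closed orientable surface χ = 2 − 2g, so g = (2 − (-4))/2 = 3.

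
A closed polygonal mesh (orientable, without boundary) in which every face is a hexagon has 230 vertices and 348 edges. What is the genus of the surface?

Every face is a hexagon and each edge borders two faces, so 6F = 2·348, giving F = 116.
χ = V − E + F = 230 − 348 + 116 = -2.
For a closed orientable surface χ = 2 − 2g, so g = (2 − (-2))/2 = 2.

2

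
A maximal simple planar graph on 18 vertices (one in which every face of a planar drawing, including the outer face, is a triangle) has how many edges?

48

In a plane triangulation 3F = 2E and V − E + F = 2, so E = 3V − 6 = 3·18 − 6 = 48.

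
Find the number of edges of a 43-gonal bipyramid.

129

A bipyramid over an n-gon has 2n triangular faces and n + 2 vertices: V = 43 + 2 = 45, E = 3·43 = 129, F = 2·43 = 86.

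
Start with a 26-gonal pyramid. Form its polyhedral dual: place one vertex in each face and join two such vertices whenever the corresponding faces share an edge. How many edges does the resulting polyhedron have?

The base solid has V = 27, E = 52, F = 27.
The dual swaps V and F and preserves E: V′ = F = 27, E′ = E = 52, F′ = V = 27.

52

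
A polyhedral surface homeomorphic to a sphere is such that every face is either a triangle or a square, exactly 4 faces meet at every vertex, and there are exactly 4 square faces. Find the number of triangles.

8

Let x be the number of triangles; then F = 4 + x.
Edge–face incidences: 2E = 4·4 + 3·x = 16 + 3x.
Every vertex has degree 4, so 4V = 2E.
Euler: V − E + F = 2 ⇒ (2E)/4 − E + (4 + x) = 2.
Multiply by 8: 2·(2E) − 4·(2E) + 8·(4 + x) = 16, i.e. 32 + 8x − 2·(16 + 3x) = 16.
Collecting terms: 2x = 16, so x = 8.
Then 2E = 16 + 3·8 = 40, so E = 20, V = 2E/4 = 10, F = 4 + 8 = 12.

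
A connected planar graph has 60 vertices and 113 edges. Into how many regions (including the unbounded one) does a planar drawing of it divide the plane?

55

Euler's formula for a connected plane graph: V − E + F = 2, so F = 2 − 60 + 113 = 55.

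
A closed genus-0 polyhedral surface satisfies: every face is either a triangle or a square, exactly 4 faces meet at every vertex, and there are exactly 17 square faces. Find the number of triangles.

Let x be the number of triangles; then F = 17 + x.
Edge–face incidences: 2E = 4·17 + 3·x = 68 + 3x.
Every vertex has degree 4, so 4V = 2E.
Euler: V − E + F = 2 ⇒ (2E)/4 − E + (17 + x) = 2.
Multiply by 8: 2·(2E) − 4·(2E) + 8·(17 + x) = 16, i.e. 136 + 8x − 2·(68 + 3x) = 16.
Collecting terms: 2x = 16, so x = 8.
Then 2E = 68 + 3·8 = 92, so E = 46, V = 2E/4 = 23, F = 17 + 8 = 25.

8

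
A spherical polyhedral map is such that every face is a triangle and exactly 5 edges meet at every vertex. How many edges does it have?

30

Each face has 3 edges and each edge borders two faces, so 2E = 3F.
Each vertex has degree 5, so 5V = 2E and hence V = 3F/5.
Euler: V − E + F = 2 ⇒ (3F/5) − (3F/2) + F = 2.
Multiply by 10: (6 − 15 + 10)F = 20, i.e. 1F = 20.
So F = 20, E = 3·20/2 = 30, V = 3·20/5 = 12.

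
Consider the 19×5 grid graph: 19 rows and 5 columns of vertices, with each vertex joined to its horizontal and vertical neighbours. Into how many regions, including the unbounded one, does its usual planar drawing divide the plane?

73

The grid has V = 19·5 = 95 vertices and E = 19·4 + 5·18 = 166 edges.
F = 2 − V + E = 2 − 95 + 166 = 73.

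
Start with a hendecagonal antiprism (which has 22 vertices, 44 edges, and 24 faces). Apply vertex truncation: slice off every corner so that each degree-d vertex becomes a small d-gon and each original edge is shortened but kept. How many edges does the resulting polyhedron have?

132

Truncation replaces each original edge-end by a new vertex, so V′ = 2E = 88.
Each original edge survives, and each old vertex of degree d contributes d new edges; summing degrees gives Σd = 2E, so E′ = E + 2E = 3E = 132.
Each original face survives and each original vertex becomes one new face: F′ = F + V = 46.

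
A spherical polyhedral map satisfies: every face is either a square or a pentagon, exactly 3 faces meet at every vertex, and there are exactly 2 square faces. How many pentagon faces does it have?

8

Let x be the number of pentagons; then F = 2 + x.
Edge–face incidences: 2E = 4·2 + 5·x = 8 + 5x.
Every vertex has degree 3, so 3V = 2E.
Euler: V − E + F = 2 ⇒ (2E)/3 − E + (2 + x) = 2.
Multiply by 6: 2·(2E) − 3·(2E) + 6·(2 + x) = 12, i.e. 12 + 6x − (8 + 5x) = 12.
Collecting terms: x + 4 = 12, so x = 8.
Then 2E = 8 + 5·8 = 48, so E = 24, V = 2E/3 = 16, F = 2 + 8 = 10.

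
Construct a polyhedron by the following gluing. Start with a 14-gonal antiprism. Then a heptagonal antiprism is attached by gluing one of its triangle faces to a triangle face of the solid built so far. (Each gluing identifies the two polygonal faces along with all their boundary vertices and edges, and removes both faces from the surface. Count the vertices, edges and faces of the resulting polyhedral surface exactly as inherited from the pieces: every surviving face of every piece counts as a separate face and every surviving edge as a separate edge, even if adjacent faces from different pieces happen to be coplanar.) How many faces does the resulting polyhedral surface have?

44

A 14-gonal antiprism: V=28, E=56, F=30.
Attach a heptagonal antiprism (V=14, E=28, F=16) along a 3-gon: merge 3 vertices and 3 edges, delete both glued faces → V=39, E=81, F=44.
Check: V − E + F = 39 − 81 + 44 = 2.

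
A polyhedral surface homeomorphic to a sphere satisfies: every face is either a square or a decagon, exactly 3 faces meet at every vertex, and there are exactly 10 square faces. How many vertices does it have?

Let x be the number of decagons; then F = 10 + x.
Edge–face incidences: 2E = 4·10 + 10·x = 40 + 10x.
Every vertex has degree 3, so 3V = 2E.
Euler: V − E + F = 2 ⇒ (2E)/3 − E + (10 + x) = 2.
Multiply by 6: 2·(2E) − 3·(2E) + 6·(10 + x) = 12, i.e. 60 + 6x − (40 + 10x) = 12.
Collecting terms: −4x + 20 = 12, so −4x = −8, so x = 2.
Then 2E = 40 + 10·2 = 60, so E = 30, V = 2E/3 = 20, F = 10 + 2 = 12.

20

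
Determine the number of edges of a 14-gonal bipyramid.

42

A bipyramid over an n-gon has 2n triangular faces and n + 2 vertices: V = 14 + 2 = 16, E = 3·14 = 42, F = 2·14 = 28.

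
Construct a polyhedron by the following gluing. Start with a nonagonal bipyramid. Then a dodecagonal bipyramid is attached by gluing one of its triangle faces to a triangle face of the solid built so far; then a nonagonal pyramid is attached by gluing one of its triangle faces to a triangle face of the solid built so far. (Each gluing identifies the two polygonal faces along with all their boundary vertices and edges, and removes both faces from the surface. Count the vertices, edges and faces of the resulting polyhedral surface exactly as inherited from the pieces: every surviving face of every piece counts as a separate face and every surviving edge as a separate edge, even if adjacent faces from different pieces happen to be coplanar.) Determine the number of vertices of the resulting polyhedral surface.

29

A nonagonal bipyramid: V=11, E=27, F=18.
Attach a dodecagonal bipyramid (V=14, E=36, F=24) along a 3-gon: merge 3 vertices and 3 edges, delete both glued faces → V=22, E=60, F=40.
Attach a nonagonal pyramid (V=10, E=18, F=10) along a 3-gon: merge 3 vertices and 3 edges, delete both glued faces → V=29, E=75, F=48.
Check: V − E + F = 29 − 75 + 48 = 2.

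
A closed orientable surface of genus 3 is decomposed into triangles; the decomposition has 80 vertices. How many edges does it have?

χ = 2 − 2·3 = -4, and every face is a triangle so 3F = 2E.
V − E + F = -4 with E = 3F/2 gives 80 − (3/2 − 1)·F = -4, so F = 168 and E = 252.

252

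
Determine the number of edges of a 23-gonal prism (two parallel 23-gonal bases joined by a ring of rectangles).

69

A prism on an n-gon has two n-gon bases and n rectangular sides: V = 2·23 = 46, E = 3·23 = 69, F = 23 + 2 = 25.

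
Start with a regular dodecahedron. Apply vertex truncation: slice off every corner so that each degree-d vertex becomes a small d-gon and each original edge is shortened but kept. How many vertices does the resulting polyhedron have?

60

The base solid has V = 20, E = 30, F = 12.
Truncation replaces each original edge-end by a new vertex, so V′ = 2E = 60.
Each original edge survives, and each old vertex of degree d contributes d new edges; summing degrees gives Σd = 2E, so E′ = E + 2E = 3E = 90.
Each original face survives and each original vertex becomes one new face: F′ = F + V = 32.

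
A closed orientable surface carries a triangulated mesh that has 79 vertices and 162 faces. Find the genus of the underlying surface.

Every face is a triangle, so 2E = 3·162 = 486, giving E = 243.
χ = V − E + F = 79 − 243 + 162 = -2.
For a closed orientable surface χ = 2 − 2g, so g = (2 − (-2))/2 = 2.

2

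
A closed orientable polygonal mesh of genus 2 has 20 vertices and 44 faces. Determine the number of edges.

For a closed orientable surface of genus 2, χ = 2 − 2·2 = -2.
E = V + F − (-2) = 20 + 44 − (-2) = 66.

66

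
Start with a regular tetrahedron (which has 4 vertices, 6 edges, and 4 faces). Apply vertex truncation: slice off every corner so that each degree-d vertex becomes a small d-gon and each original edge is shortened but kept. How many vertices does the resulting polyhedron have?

Truncation replaces each original edge-end by a new vertex, so V′ = 2E = 12.
Each original edge survives, and each old vertex of degree d contributes d new edges; summing degrees gives Σd = 2E, so E′ = E + 2E = 3E = 18.
Each original face survives and each original vertex becomes one new face: F′ = F + V = 8.

12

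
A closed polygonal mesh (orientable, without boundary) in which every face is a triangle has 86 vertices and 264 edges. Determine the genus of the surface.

2

Every face is a triangle and each edge borders two faces, so 3F = 2·264, giving F = 176.
χ = V − E + F = 86 − 264 + 176 = -2.
For a closed orientable surface χ = 2 − 2g, so g = (2 − (-2))/2 = 2.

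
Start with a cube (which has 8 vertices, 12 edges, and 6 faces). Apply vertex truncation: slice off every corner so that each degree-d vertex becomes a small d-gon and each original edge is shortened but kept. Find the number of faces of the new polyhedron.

14

Truncation replaces each original edge-end by a new vertex, so V′ = 2E = 24.
Each original edge survives, and each old vertex of degree d contributes d new edges; summing degrees gives Σd = 2E, so E′ = E + 2E = 3E = 36.
Each original face survives and each original vertex becomes one new face: F′ = F + V = 14.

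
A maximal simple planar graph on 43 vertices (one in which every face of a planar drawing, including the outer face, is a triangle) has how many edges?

123

In a plane triangulation 3F = 2E and V − E + F = 2, so E = 3V − 6 = 3·43 − 6 = 123.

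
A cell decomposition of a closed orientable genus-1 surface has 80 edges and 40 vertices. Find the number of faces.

40

For a closed orientable surface of genus 1, χ = 2 − 2·1 = 0.
F = 0 − V + E = 0 − 40 + 80 = 40.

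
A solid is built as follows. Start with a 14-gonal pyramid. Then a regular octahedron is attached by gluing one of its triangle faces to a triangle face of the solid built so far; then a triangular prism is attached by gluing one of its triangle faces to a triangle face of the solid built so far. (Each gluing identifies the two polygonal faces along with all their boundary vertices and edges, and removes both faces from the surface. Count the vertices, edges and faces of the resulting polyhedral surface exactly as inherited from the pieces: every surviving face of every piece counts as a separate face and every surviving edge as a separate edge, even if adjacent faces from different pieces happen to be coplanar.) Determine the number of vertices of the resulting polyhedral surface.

21

A 14-gonal pyramid: V=15, E=28, F=15.
Attach a regular octahedron (V=6, E=12, F=8) along a 3-gon: merge 3 vertices and 3 edges, delete both glued faces → V=18, E=37, F=21.
Attach a triangular prism (V=6, E=9, F=5) along a 3-gon: merge 3 vertices and 3 edges, delete both glued faces → V=21, E=43, F=24.
Check: V − E + F = 21 − 43 + 24 = 2.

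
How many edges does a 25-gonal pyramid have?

50

A pyramid on an n-gon base has one n-gon and n triangles: V = 25 + 1 = 26, E = 2·25 = 50, F = 25 + 1 = 26.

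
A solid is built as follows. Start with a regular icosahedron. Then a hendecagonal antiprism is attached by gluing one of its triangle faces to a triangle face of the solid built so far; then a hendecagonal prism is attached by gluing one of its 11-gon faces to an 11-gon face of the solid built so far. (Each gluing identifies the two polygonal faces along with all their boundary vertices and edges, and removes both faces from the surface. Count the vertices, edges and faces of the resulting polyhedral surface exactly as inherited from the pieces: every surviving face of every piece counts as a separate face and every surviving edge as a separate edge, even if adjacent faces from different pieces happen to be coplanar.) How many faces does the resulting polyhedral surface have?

A regular icosahedron: V=12, E=30, F=20.
Attach a hendecagonal antiprism (V=22, E=44, F=24) along a 3-gon: merge 3 vertices and 3 edges, delete both glued faces → V=31, E=71, F=42.
Attach a hendecagonal prism (V=22, E=33, F=13) along an 11-gon: merge 11 vertices and 11 edges, delete both glued faces → V=42, E=93, F=53.
Check: V − E + F = 42 − 93 + 53 = 2.

53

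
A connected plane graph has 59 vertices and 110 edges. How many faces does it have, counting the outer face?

53

Euler's formula for a connected plane graph: V − E + F = 2, so F = 2 − 59 + 110 = 53.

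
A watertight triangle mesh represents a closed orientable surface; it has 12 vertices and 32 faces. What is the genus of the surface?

Every face is a triangle, so 2E = 3·32 = 96, giving E = 48.
χ = V − E + F = 12 − 48 + 32 = -4.
For a closed orientable surface χ = 2 − 2g, so g = (2 − (-4))/2 = 3.

3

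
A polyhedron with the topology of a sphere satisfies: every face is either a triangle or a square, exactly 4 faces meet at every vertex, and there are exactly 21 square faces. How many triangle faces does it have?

Let x be the number of triangles; then F = 21 + x.
Edge–face incidences: 2E = 4·21 + 3·x = 84 + 3x.
Every vertex has degree 4, so 4V = 2E.
Euler: V − E + F = 2 ⇒ (2E)/4 − E + (21 + x) = 2.
Multiply by 8: 2·(2E) − 4·(2E) + 8·(21 + x) = 16, i.e. 168 + 8x − 2·(84 + 3x) = 16.
Collecting terms: 2x = 16, so x = 8.
Then 2E = 84 + 3·8 = 108, so E = 54, V = 2E/4 = 27, F = 21 + 8 = 29.

8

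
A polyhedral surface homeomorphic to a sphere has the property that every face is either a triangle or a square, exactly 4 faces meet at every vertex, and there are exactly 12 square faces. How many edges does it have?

Let x be the number of triangles; then F = 12 + x.
Edge–face incidences: 2E = 4·12 + 3·x = 48 + 3x.
Every vertex has degree 4, so 4V = 2E.
Euler: V − E + F = 2 ⇒ (2E)/4 − E + (12 + x) = 2.
Multiply by 8: 2·(2E) − 4·(2E) + 8·(12 + x) = 16, i.e. 96 + 8x − 2·(48 + 3x) = 16.
Collecting terms: 2x = 16, so x = 8.
Then 2E = 48 + 3·8 = 72, so E = 36, V = 2E/4 = 18, F = 12 + 8 = 20.

36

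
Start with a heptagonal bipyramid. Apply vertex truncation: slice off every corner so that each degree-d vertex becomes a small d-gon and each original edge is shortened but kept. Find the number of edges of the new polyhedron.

63

The base solid has V = 9, E = 21, F = 14.
Truncation replaces each original edge-end by a new vertex, so V′ = 2E = 42.
Each original edge survives, and each old vertex of degree d contributes d new edges; summing degrees gives Σd = 2E, so E′ = E + 2E = 3E = 63.
Each original face survives and each original vertex becomes one new face: F′ = F + V = 23.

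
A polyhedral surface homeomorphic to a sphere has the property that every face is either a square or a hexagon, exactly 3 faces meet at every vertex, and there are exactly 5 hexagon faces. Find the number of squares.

Let x be the number of squares; then F = 5 + x.
Edge–face incidences: 2E = 6·5 + 4·x = 30 + 4x.
Every vertex has degree 3, so 3V = 2E.
Euler: V − E + F = 2 ⇒ (2E)/3 − E + (5 + x) = 2.
Multiply by 6: 2·(2E) − 3·(2E) + 6·(5 + x) = 12, i.e. 30 + 6x − (30 + 4x) = 12.
Collecting terms: 2x = 12, so x = 6.
Then 2E = 30 + 4·6 = 54, so E = 27, V = 2E/3 = 18, F = 5 + 6 = 11.

6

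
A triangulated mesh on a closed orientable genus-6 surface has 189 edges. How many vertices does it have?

χ = 2 − 2·6 = -10, and every face is a triangle so 3F = 2E.
F = 2E/3 = 126. Then V = -10 + E − F = -10 + 189 − 126 = 53.

53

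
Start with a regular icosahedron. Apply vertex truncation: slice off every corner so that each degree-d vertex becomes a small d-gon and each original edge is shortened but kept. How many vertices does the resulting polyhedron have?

The base solid has V = 12, E = 30, F = 20.
Truncation replaces each original edge-end by a new vertex, so V′ = 2E = 60.
Each original edge survives, and each old vertex of degree d contributes d new edges; summing degrees gives Σd = 2E, so E′ = E + 2E = 3E = 90.
Each original face survives and each original vertex becomes one new face: F′ = F + V = 32.

60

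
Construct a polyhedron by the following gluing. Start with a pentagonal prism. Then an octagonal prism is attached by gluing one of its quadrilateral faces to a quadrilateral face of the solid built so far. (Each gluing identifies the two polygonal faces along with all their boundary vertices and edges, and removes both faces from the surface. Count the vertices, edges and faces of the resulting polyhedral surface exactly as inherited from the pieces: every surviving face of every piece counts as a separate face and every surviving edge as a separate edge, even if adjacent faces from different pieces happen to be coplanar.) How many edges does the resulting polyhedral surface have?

35

A pentagonal prism: V=10, E=15, F=7.
Attach an octagonal prism (V=16, E=24, F=10) along a 4-gon: merge 4 vertices and 4 edges, delete both glued faces → V=22, E=35, F=15.
Check: V − E + F = 22 − 35 + 15 = 2.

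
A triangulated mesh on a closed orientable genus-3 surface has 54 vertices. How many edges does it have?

χ = 2 − 2·3 = -4, and every face is a triangle so 3F = 2E.
V − E + F = -4 with E = 3F/2 gives 54 − (3/2 − 1)·F = -4, so F = 116 and E = 174.

174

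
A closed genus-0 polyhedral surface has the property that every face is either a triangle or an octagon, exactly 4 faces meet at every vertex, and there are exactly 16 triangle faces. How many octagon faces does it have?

2

Let x be the number of octagons; then F = 16 + x.
Edge–face incidences: 2E = 3·16 + 8·x = 48 + 8x.
Every vertex has degree 4, so 4V = 2E.
Euler: V − E + F = 2 ⇒ (2E)/4 − E + (16 + x) = 2.
Multiply by 8: 2·(2E) − 4·(2E) + 8·(16 + x) = 16, i.e. 128 + 8x − 2·(48 + 8x) = 16.
Collecting terms: −8x + 32 = 16, so −8x = −16, so x = 2.
Then 2E = 48 + 8·2 = 64, so E = 32, V = 2E/4 = 16, F = 16 + 2 = 18.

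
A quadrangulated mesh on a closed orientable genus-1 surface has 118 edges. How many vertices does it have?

59

χ = 2 − 2·1 = 0, and every face is a square so 4F = 2E.
F = 2E/4 = 59. Then V = 0 + E − F = 0 + 118 − 59 = 59.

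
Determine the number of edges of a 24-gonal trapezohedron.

96

The n-trapezohedron (dual of the n-antiprism) has V = 2·24 + 2 = 50, E = 4·24 = 96, F = 2·24 = 48.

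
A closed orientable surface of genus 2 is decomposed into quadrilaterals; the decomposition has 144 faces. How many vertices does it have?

142

χ = 2 − 2·2 = -2, and every face is a square so 4F = 2E.
E = 4·144/2 = 288. Then V = -2 + E − F = -2 + 288 − 144 = 142.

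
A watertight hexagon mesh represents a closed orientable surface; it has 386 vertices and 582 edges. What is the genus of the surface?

Every face is a hexagon and each edge borders two faces, so 6F = 2·582, giving F = 194.
χ = V − E + F = 386 − 582 + 194 = -2.
For a closed orientable surface χ = 2 − 2g, so g = (2 − (-2))/2 = 2.

2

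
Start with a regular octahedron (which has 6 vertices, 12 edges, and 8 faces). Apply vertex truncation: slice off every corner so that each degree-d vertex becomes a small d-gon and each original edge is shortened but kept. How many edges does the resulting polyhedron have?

Truncation replaces each original edge-end by a new vertex, so V′ = 2E = 24.
Each original edge survives, and each old vertex of degree d contributes d new edges; summing degrees gives Σd = 2E, so E′ = E + 2E = 3E = 36.
Each original face survives and each original vertex becomes one new face: F′ = F + V = 14.

36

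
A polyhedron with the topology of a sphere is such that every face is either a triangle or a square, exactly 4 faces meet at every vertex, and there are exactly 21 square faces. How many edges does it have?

Let x be the number of triangles; then F = 21 + x.
Edge–face incidences: 2E = 4·21 + 3·x = 84 + 3x.
Every vertex has degree 4, so 4V = 2E.
Euler: V − E + F = 2 ⇒ (2E)/4 − E + (21 + x) = 2.
Multiply by 8: 2·(2E) − 4·(2E) + 8·(21 + x) = 16, i.e. 168 + 8x − 2·(84 + 3x) = 16.
Collecting terms: 2x = 16, so x = 8.
Then 2E = 84 + 3·8 = 108, so E = 54, V = 2E/4 = 27, F = 21 + 8 = 29.

54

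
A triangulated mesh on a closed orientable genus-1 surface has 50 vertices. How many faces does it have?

100

χ = 2 − 2·1 = 0, and every face is a triangle so 3F = 2E.
V − E + F = 0 with E = 3F/2 gives 50 − (3/2 − 1)·F = 0, so F = 100 and E = 150.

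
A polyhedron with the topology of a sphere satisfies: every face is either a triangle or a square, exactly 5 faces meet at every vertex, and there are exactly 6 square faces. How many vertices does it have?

24

Let x be the number of triangles; then F = 6 + x.
Edge–face incidences: 2E = 4·6 + 3·x = 24 + 3x.
Every vertex has degree 5, so 5V = 2E.
Euler: V − E + F = 2 ⇒ (2E)/5 − E + (6 + x) = 2.
Multiply by 10: 2·(2E) − 5·(2E) + 10·(6 + x) = 20, i.e. 60 + 10x − 3·(24 + 3x) = 20.
Collecting terms: x − 12 = 20, so x = 32.
Then 2E = 24 + 3·32 = 120, so E = 60, V = 2E/5 = 24, F = 6 + 32 = 38.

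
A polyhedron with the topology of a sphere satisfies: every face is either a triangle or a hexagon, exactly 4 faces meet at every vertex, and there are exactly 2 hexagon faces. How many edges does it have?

24

Let x be the number of triangles; then F = 2 + x.
Edge–face incidences: 2E = 6·2 + 3·x = 12 + 3x.
Every vertex has degree 4, so 4V = 2E.
Euler: V − E + F = 2 ⇒ (2E)/4 − E + (2 + x) = 2.
Multiply by 8: 2·(2E) − 4·(2E) + 8·(2 + x) = 16, i.e. 16 + 8x − 2·(12 + 3x) = 16.
Collecting terms: 2x − 8 = 16, so 2x = 24, so x = 12.
Then 2E = 12 + 3·12 = 48, so E = 24, V = 2E/4 = 12, F = 2 + 12 = 14.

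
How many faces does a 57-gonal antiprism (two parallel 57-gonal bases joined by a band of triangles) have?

116

An antiprism on an n-gon has two n-gon caps and 2n triangles: V = 2·57 = 114, E = 4·57 = 228, F = 2·57 + 2 = 116.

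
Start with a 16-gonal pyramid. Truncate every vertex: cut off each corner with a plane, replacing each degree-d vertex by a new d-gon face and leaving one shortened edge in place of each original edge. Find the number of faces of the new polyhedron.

The base solid has V = 17, E = 32, F = 17.
Truncation replaces each original edge-end by a new vertex, so V′ = 2E = 64.
Each original edge survives, and each old vertex of degree d contributes d new edges; summing degrees gives Σd = 2E, so E′ = E + 2E = 3E = 96.
Each original face survives and each original vertex becomes one new face: F′ = F + V = 34.

34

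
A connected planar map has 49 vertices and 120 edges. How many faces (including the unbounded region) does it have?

Euler's formula for a connected plane graph: V − E + F = 2, so F = 2 − 49 + 120 = 73.

73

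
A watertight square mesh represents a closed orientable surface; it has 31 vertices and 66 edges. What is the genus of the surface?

Every face is a square and each edge borders two faces, so 4F = 2·66, giving F = 33.
χ = V − E + F = 31 − 66 + 33 = -2.
For a closed orientable surface χ = 2 − 2g, so g = (2 − (-2))/2 = 2.

2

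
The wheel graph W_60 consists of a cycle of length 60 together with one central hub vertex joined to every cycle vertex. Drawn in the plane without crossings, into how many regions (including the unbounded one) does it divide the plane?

61

W_60 has V = 60 + 1 = 61 vertices and E = 2·60 = 120 edges.
By Euler's formula F = 2 − V + E = 2 − 61 + 120 = 61.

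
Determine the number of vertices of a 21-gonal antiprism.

42

An antiprism on an n-gon has two n-gon caps and 2n triangles: V = 2·21 = 42, E = 4·21 = 84, F = 2·21 + 2 = 44.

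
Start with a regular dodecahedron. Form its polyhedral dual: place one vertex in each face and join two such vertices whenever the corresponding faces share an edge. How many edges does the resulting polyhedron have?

30

The base solid has V = 20, E = 30, F = 12.
The dual swaps V and F and preserves E: V′ = F = 12, E′ = E = 30, F′ = V = 20.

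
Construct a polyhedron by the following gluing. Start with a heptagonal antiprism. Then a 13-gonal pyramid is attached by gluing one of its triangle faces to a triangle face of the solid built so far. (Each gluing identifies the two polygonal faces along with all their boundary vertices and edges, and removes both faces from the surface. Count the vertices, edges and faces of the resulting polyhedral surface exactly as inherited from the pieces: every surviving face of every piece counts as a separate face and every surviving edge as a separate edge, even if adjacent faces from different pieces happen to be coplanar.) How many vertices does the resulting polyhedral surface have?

25

A heptagonal antiprism: V=14, E=28, F=16.
Attach a 13-gonal pyramid (V=14, E=26, F=14) along a 3-gon: merge 3 vertices and 3 edges, delete both glued faces → V=25, E=51, F=28.
Check: V − E + F = 25 − 51 + 28 = 2.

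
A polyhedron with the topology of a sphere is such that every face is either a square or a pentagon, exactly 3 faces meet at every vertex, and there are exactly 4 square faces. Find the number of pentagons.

4

Let x be the number of pentagons; then F = 4 + x.
Edge–face incidences: 2E = 4·4 + 5·x = 16 + 5x.
Every vertex has degree 3, so 3V = 2E.
Euler: V − E + F = 2 ⇒ (2E)/3 − E + (4 + x) = 2.
Multiply by 6: 2·(2E) − 3·(2E) + 6·(4 + x) = 12, i.e. 24 + 6x − (16 + 5x) = 12.
Collecting terms: x + 8 = 12, so x = 4.
Then 2E = 16 + 5·4 = 36, so E = 18, V = 2E/3 = 12, F = 4 + 4 = 8.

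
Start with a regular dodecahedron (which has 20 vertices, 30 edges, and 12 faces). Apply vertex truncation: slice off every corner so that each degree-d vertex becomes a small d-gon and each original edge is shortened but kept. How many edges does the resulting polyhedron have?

90

Truncation replaces each original edge-end by a new vertex, so V′ = 2E = 60.
Each original edge survives, and each old vertex of degree d contributes d new edges; summing degrees gives Σd = 2E, so E′ = E + 2E = 3E = 90.
Each original face survives and each original vertex becomes one new face: F′ = F + V = 32.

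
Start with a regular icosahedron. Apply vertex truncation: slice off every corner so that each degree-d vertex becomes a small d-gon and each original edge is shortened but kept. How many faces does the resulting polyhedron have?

32

The base solid has V = 12, E = 30, F = 20.
Truncation replaces each original edge-end by a new vertex, so V′ = 2E = 60.
Each original edge survives, and each old vertex of degree d contributes d new edges; summing degrees gives Σd = 2E, so E′ = E + 2E = 3E = 90.
Each original face survives and each original vertex becomes one new face: F′ = F + V = 32.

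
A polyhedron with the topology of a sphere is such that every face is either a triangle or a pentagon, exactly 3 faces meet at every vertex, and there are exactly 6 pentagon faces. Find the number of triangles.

Let x be the number of triangles; then F = 6 + x.
Edge–face incidences: 2E = 5·6 + 3·x = 30 + 3x.
Every vertex has degree 3, so 3V = 2E.
Euler: V − E + F = 2 ⇒ (2E)/3 − E + (6 + x) = 2.
Multiply by 6: 2·(2E) − 3·(2E) + 6·(6 + x) = 12, i.e. 36 + 6x − (30 + 3x) = 12.
Collecting terms: 3x + 6 = 12, so 3x = 6, so x = 2.
Then 2E = 30 + 3·2 = 36, so E = 18, V = 2E/3 = 12, F = 6 + 2 = 8.

2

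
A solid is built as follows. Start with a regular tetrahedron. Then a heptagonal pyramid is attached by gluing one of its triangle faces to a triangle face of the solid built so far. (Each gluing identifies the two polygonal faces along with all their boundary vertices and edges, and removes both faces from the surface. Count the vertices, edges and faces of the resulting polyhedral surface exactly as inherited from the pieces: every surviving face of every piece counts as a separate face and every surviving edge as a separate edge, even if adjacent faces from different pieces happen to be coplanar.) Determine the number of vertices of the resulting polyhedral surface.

A regular tetrahedron: V=4, E=6, F=4.
Attach a heptagonal pyramid (V=8, E=14, F=8) along a 3-gon: merge 3 vertices and 3 edges, delete both glued faces → V=9, E=17, F=10.
Check: V − E + F = 9 − 17 + 10 = 2.

9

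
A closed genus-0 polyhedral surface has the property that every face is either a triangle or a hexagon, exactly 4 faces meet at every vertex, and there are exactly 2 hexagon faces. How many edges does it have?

24

Let x be the number of triangles; then F = 2 + x.
Edge–face incidences: 2E = 6·2 + 3·x = 12 + 3x.
Every vertex has degree 4, so 4V = 2E.
Euler: V − E + F = 2 ⇒ (2E)/4 − E + (2 + x) = 2.
Multiply by 8: 2·(2E) − 4·(2E) + 8·(2 + x) = 16, i.e. 16 + 8x − 2·(12 + 3x) = 16.
Collecting terms: 2x − 8 = 16, so 2x = 24, so x = 12.
Then 2E = 12 + 3·12 = 48, so E = 24, V = 2E/4 = 12, F = 2 + 12 = 14.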